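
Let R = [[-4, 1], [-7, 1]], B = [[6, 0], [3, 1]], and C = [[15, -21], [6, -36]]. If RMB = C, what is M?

M = [[-2, 5], [5, -1]]

Left-multiply by R⁻¹ and right-multiply by B⁻¹: M = R⁻¹CB⁻¹.
det R = 3; the adjugate gives R⁻¹ = [[1/3, -1/3], [7/3, -4/3]].
B has determinant 6; B⁻¹ = [[1/6, 0], [-1/2, 1]].
R⁻¹C = [[3, 5], [27, -1]].
M = (R⁻¹C)B⁻¹ = [[-2, 5], [5, -1]].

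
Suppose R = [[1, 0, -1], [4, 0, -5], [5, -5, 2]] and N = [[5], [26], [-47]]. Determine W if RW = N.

Since R multiplies W on the left, W = R⁻¹N.
R has determinant -5; R⁻¹ = [[5, -1, 0], [33/5, -7/5, -1/5], [4, -1, 0]].
W = R⁻¹N = [[5, -1, 0], [33/5, -7/5, -1/5], [4, -1, 0]] · [[5], [26], [-47]] = [[-1], [6], [-6]].

W = [[-1], [6], [-6]]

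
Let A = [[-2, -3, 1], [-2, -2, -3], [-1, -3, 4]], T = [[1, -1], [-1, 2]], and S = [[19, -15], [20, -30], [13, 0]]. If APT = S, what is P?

P = [[-3, -3], [-5, 2], [2, 4]]

Left-multiply by A⁻¹ and right-multiply by T⁻¹: P = A⁻¹ST⁻¹.
det A = 5, so A⁻¹ = [[-17/5, 9/5, 11/5], [11/5, -7/5, -8/5], [4/5, -3/5, -2/5]].
det T = 1, so T⁻¹ = [[2, 1], [1, 1]].
A⁻¹S = [[0, -3], [-7, 9], [-2, 6]].
P = (A⁻¹S)T⁻¹ = [[-3, -3], [-5, 2], [2, 4]].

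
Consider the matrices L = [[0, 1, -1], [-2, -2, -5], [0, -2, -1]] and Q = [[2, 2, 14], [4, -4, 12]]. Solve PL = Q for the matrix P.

Since L sits to the right of P, P = QL⁻¹.
det L = -6, so L⁻¹ = [[4/3, -1/2, 7/6], [1/3, 0, -1/3], [-2/3, 0, -1/3]].
P = QL⁻¹ = [[2, 2, 14], [4, -4, 12]] · [[4/3, -1/2, 7/6], [1/3, 0, -1/3], [-2/3, 0, -1/3]] = [[-6, -1, -3], [-4, -2, 2]].

P = [[-6, -1, -3], [-4, -2, 2]]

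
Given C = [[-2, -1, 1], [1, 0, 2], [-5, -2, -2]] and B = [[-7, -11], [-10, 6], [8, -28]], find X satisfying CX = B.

Left-multiplying both sides by C⁻¹ gives X = C⁻¹B.
det C = -2, so C⁻¹ = [[-2, 2, 1], [4, -9/2, -5/2], [1, -1/2, -1/2]].
X = C⁻¹B = [[-2, 2, 1], [4, -9/2, -5/2], [1, -1/2, -1/2]] · [[-7, -11], [-10, 6], [8, -28]] = [[2, 6], [-3, -1], [-6, 0]].

X = [[2, 6], [-3, -1], [-6, 0]]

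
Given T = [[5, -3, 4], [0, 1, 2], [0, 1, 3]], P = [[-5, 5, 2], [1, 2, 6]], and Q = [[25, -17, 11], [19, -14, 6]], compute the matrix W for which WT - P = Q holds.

WT = Q + P = [[20, -12, 13], [20, -12, 12]].
Right-multiplying both sides by T⁻¹ gives W = (Q + P)T⁻¹.
T has determinant 5; T⁻¹ = [[1/5, 13/5, -2], [0, 3, -2], [0, -1, 1]].
W = (Q + P)T⁻¹ = [[4, 3, -3], [4, 4, -4]].

W = [[4, 3, -3], [4, 4, -4]]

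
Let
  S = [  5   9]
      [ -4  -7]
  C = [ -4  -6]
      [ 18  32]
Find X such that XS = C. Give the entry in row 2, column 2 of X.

-2

S is on the right of X, so right-multiply by S⁻¹: X = CS⁻¹.
det S = 1; the adjugate gives S⁻¹ = [[-7, -9], [4, 5]].
X = CS⁻¹ = [[-4, -6], [18, 32]] · [[-7, -9], [4, 5]] = [[4, 6], [2, -2]].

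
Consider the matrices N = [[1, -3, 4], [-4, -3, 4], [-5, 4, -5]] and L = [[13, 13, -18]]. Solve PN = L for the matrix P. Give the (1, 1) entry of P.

-5

Right-multiplying both sides by N⁻¹ gives P = LN⁻¹.
det N = -5, so N⁻¹ = [[1/5, -1/5, 0], [8, -3, 4], [31/5, -11/5, 3]].
P = LN⁻¹ = [[13, 13, -18]] · [[1/5, -1/5, 0], [8, -3, 4], [31/5, -11/5, 3]] = [[-5, -2, -2]].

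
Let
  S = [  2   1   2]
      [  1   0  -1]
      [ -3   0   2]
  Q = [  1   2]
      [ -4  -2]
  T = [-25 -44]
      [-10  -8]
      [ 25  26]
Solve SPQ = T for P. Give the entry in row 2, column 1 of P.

-5

P = S⁻¹TQ⁻¹ (apply S⁻¹ on the left and Q⁻¹ on the right).
det S = 1, so S⁻¹ = [[0, -2, -1], [1, 10, 4], [0, -3, -1]].
det Q = 6, so Q⁻¹ = [[-1/3, -1/3], [2/3, 1/6]].
S⁻¹T = [[-5, -10], [-25, -20], [5, -2]].
P = (S⁻¹T)Q⁻¹ = [[-5, 0], [-5, 5], [-3, -2]].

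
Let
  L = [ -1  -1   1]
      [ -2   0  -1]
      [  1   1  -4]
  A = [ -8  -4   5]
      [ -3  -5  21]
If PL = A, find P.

Since L sits to the right of P, P = AL⁻¹.
det L = 6; the adjugate gives L⁻¹ = [[1/6, -1/2, 1/6], [-3/2, 1/2, -1/2], [-1/3, 0, -1/3]].
P = AL⁻¹ = [[-8, -4, 5], [-3, -5, 21]] · [[1/6, -1/2, 1/6], [-3/2, 1/2, -1/2], [-1/3, 0, -1/3]] = [[3, 2, -1], [0, -1, -5]].

P = [[3, 2, -1], [0, -1, -5]]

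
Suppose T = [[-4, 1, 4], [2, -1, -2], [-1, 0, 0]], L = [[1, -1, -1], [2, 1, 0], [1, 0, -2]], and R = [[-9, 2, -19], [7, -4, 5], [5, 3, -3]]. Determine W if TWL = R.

W = [[1, -2, -2], [-5, 1, -2], [0, -4, 2]]

Left-multiply by T⁻¹ and right-multiply by L⁻¹: W = T⁻¹RL⁻¹.
det T = -2, so T⁻¹ = [[0, 0, -1], [-1, -2, 0], [1/2, 1/2, -1]].
L has determinant -5; L⁻¹ = [[2/5, 2/5, -1/5], [-4/5, 1/5, 2/5], [1/5, 1/5, -3/5]].
T⁻¹R = [[-5, -3, 3], [-5, 6, 9], [-6, -4, -4]].
W = (T⁻¹R)L⁻¹ = [[1, -2, -2], [-5, 1, -2], [0, -4, 2]].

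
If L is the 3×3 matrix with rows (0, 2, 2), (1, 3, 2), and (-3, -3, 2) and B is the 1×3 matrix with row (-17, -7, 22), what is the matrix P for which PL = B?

P = [[4, 1, 6]]

Right-multiplying both sides by L⁻¹ gives P = BL⁻¹.
det L = -4, so L⁻¹ = [[-3, 5/2, 1/2], [2, -3/2, -1/2], [-3/2, 3/2, 1/2]].
P = BL⁻¹ = [[-17, -7, 22]] · [[-3, 5/2, 1/2], [2, -3/2, -1/2], [-3/2, 3/2, 1/2]] = [[4, 1, 6]].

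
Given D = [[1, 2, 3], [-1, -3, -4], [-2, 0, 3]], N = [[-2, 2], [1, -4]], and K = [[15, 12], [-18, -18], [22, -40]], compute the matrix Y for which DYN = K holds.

Left-multiply by D⁻¹ and right-multiply by N⁻¹: Y = D⁻¹KN⁻¹.
D has determinant -5; D⁻¹ = [[9/5, 6/5, -1/5], [-11/5, -9/5, -1/5], [6/5, 4/5, 1/5]].
N has determinant 6; N⁻¹ = [[-2/3, -1/3], [-1/6, -1/3]].
D⁻¹K = [[1, 8], [-5, 14], [8, -8]].
Y = (D⁻¹K)N⁻¹ = [[-2, -3], [1, -3], [-4, 0]].

Y = [[-2, -3], [1, -3], [-4, 0]]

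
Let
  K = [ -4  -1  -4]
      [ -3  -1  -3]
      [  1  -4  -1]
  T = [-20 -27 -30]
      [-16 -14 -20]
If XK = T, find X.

Since K sits to the right of X, X = TK⁻¹.
det K = -2, so K⁻¹ = [[11/2, -15/2, 1/2], [3, -4, 0], [-13/2, 17/2, -1/2]].
X = TK⁻¹ = [[-20, -27, -30], [-16, -14, -20]] · [[11/2, -15/2, 1/2], [3, -4, 0], [-13/2, 17/2, -1/2]] = [[4, 3, 5], [0, 6, 2]].

X = [[4, 3, 5], [0, 6, 2]]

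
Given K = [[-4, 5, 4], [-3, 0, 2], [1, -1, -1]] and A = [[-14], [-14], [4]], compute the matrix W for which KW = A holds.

W = [[2], [2], [-4]]

Since K multiplies W on the left, W = K⁻¹A.
det K = -1; the adjugate gives K⁻¹ = [[-2, -1, -10], [1, 0, 4], [-3, -1, -15]].
W = K⁻¹A = [[-2, -1, -10], [1, 0, 4], [-3, -1, -15]] · [[-14], [-14], [4]] = [[2], [2], [-4]].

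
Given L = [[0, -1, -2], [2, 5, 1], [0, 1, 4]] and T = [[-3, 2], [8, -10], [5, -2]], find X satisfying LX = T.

L is on the left of X, so left-multiply by L⁻¹: X = L⁻¹T.
det L = 4, so L⁻¹ = [[19/4, 1/2, 9/4], [-2, 0, -1], [1/2, 0, 1/2]].
X = L⁻¹T = [[19/4, 1/2, 9/4], [-2, 0, -1], [1/2, 0, 1/2]] · [[-3, 2], [8, -10], [5, -2]] = [[1, 0], [1, -2], [1, 0]].

X = [[1, 0], [1, -2], [1, 0]]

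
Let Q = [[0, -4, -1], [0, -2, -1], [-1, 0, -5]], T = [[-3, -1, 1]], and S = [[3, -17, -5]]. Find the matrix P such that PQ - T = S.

PQ = S + T = [[0, -18, -4]].
Q is on the right of P, so right-multiply by Q⁻¹: P = (S + T)Q⁻¹.
Q has determinant -2; Q⁻¹ = [[-5, 10, -1], [-1/2, 1/2, 0], [1, -2, 0]].
P = (S + T)Q⁻¹ = [[5, -1, 0]].

P = [[5, -1, 0]]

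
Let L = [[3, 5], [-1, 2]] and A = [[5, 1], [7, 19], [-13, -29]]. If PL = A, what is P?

L is on the right of P, so right-multiply by L⁻¹: P = AL⁻¹.
det L = 11; the adjugate gives L⁻¹ = [[2/11, -5/11], [1/11, 3/11]].
P = AL⁻¹ = [[5, 1], [7, 19], [-13, -29]] · [[2/11, -5/11], [1/11, 3/11]] = [[1, -2], [3, 2], [-5, -2]].

P = [[1, -2], [3, 2], [-5, -2]]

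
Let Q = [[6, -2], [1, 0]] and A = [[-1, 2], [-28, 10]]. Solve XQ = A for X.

Q is on the right of X, so right-multiply by Q⁻¹: X = AQ⁻¹.
Q has determinant 2; Q⁻¹ = [[0, 1], [-1/2, 3]].
X = AQ⁻¹ = [[-1, 2], [-28, 10]] · [[0, 1], [-1/2, 3]] = [[-1, 5], [-5, 2]].

X = [[-1, 5], [-5, 2]]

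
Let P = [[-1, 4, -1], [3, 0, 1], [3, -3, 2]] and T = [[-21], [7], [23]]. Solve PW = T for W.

W = [[1], [-4], [4]]

P is on the left of W, so left-multiply by P⁻¹: W = P⁻¹T.
det P = -6, so P⁻¹ = [[-1/2, 5/6, -2/3], [1/2, -1/6, 1/3], [3/2, -3/2, 2]].
W = P⁻¹T = [[-1/2, 5/6, -2/3], [1/2, -1/6, 1/3], [3/2, -3/2, 2]] · [[-21], [7], [23]] = [[1], [-4], [4]].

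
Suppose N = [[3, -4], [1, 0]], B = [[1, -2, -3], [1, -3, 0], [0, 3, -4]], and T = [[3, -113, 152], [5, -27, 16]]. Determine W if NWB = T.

Isolating W: multiply by N⁻¹ from the left and B⁻¹ from the right, so W = N⁻¹TB⁻¹.
det N = 4, so N⁻¹ = [[0, 1], [-1/4, 3/4]].
det B = -5; the adjugate gives B⁻¹ = [[-12/5, 17/5, 9/5], [-4/5, 4/5, 3/5], [-3/5, 3/5, 1/5]].
N⁻¹T = [[5, -27, 16], [3, 8, -26]].
W = (N⁻¹T)B⁻¹ = [[0, 5, -4], [2, 1, 5]].

W = [[0, 5, -4], [2, 1, 5]]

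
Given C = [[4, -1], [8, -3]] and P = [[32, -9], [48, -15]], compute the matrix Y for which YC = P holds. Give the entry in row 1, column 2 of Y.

Since C sits to the right of Y, Y = PC⁻¹.
det C = -4, so C⁻¹ = [[3/4, -1/4], [2, -1]].
Y = PC⁻¹ = [[32, -9], [48, -15]] · [[3/4, -1/4], [2, -1]] = [[6, 1], [6, 3]].

1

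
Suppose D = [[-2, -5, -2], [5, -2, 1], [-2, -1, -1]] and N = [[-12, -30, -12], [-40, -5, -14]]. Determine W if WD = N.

Since D sits to the right of W, W = ND⁻¹.
D has determinant -3; D⁻¹ = [[-1, 1, 3], [-1, 2/3, 8/3], [3, -8/3, -29/3]].
W = ND⁻¹ = [[-12, -30, -12], [-40, -5, -14]] · [[-1, 1, 3], [-1, 2/3, 8/3], [3, -8/3, -29/3]] = [[6, 0, 0], [3, -6, 2]].

W = [[6, 0, 0], [3, -6, 2]]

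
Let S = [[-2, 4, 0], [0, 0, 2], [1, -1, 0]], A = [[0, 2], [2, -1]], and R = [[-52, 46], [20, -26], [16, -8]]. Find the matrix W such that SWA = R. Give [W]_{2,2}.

-5

Left-multiply by S⁻¹ and right-multiply by A⁻¹: W = S⁻¹RA⁻¹.
S has determinant 4; S⁻¹ = [[1/2, 0, 2], [1/2, 0, 1], [0, 1/2, 0]].
det A = -4; the adjugate gives A⁻¹ = [[1/4, 1/2], [1/2, 0]].
S⁻¹R = [[6, 7], [-10, 15], [10, -13]].
W = (S⁻¹R)A⁻¹ = [[5, 3], [5, -5], [-4, 5]].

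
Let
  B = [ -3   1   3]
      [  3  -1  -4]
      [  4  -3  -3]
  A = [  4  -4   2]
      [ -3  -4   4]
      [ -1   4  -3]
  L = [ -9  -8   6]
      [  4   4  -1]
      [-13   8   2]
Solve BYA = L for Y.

Y = [[0, -4, -2], [5, -1, 5], [2, 0, 3]]

Isolating Y: multiply by B⁻¹ from the left and A⁻¹ from the right, so Y = B⁻¹LA⁻¹.
det B = 5, so B⁻¹ = [[-9/5, -6/5, -1/5], [-7/5, -3/5, -3/5], [-1, -1, 0]].
det A = 4, so A⁻¹ = [[-1, -1, -2], [-13/4, -5/2, -11/2], [-4, -3, -7]].
B⁻¹L = [[14, 8, -10], [18, 4, -9], [5, 4, -5]].
Y = (B⁻¹L)A⁻¹ = [[0, -4, -2], [5, -1, 5], [2, 0, 3]].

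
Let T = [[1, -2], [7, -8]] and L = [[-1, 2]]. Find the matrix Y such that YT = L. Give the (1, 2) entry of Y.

0

T is on the right of Y, so right-multiply by T⁻¹: Y = LT⁻¹.
det T = 6, so T⁻¹ = [[-4/3, 1/3], [-7/6, 1/6]].
Y = LT⁻¹ = [[-1, 2]] · [[-4/3, 1/3], [-7/6, 1/6]] = [[-1, 0]].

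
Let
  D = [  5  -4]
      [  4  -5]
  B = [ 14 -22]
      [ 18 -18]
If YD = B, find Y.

Right-multiplying both sides by D⁻¹ gives Y = BD⁻¹.
D has determinant -9; D⁻¹ = [[5/9, -4/9], [4/9, -5/9]].
Y = BD⁻¹ = [[14, -22], [18, -18]] · [[5/9, -4/9], [4/9, -5/9]] = [[-2, 6], [2, 2]].

Y = [[-2, 6], [2, 2]]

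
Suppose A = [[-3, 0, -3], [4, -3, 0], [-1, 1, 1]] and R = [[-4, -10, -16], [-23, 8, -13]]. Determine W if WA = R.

Right-multiplying both sides by A⁻¹ gives W = RA⁻¹.
A has determinant 6; A⁻¹ = [[-1/2, -1/2, -3/2], [-2/3, -1, -2], [1/6, 1/2, 3/2]].
W = RA⁻¹ = [[-4, -10, -16], [-23, 8, -13]] · [[-1/2, -1/2, -3/2], [-2/3, -1, -2], [1/6, 1/2, 3/2]] = [[6, 4, 2], [4, -3, -1]].

W = [[6, 4, 2], [4, -3, -1]]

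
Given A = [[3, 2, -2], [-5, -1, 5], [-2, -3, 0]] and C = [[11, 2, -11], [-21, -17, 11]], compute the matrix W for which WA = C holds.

A is on the right of W, so right-multiply by A⁻¹: W = CA⁻¹.
A has determinant -1; A⁻¹ = [[-15, -6, -8], [10, 4, 5], [-13, -5, -7]].
W = CA⁻¹ = [[11, 2, -11], [-21, -17, 11]] · [[-15, -6, -8], [10, 4, 5], [-13, -5, -7]] = [[-2, -3, -1], [2, 3, 6]].

W = [[-2, -3, -1], [2, 3, 6]]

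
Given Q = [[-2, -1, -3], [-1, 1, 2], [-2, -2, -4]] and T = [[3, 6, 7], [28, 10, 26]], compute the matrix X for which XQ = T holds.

X = [[5, -1, -6], [-6, -6, -5]]

Right-multiplying both sides by Q⁻¹ gives X = TQ⁻¹.
det Q = -4, so Q⁻¹ = [[0, -1/2, -1/4], [2, -1/2, -7/4], [-1, 1/2, 3/4]].
X = TQ⁻¹ = [[3, 6, 7], [28, 10, 26]] · [[0, -1/2, -1/4], [2, -1/2, -7/4], [-1, 1/2, 3/4]] = [[5, -1, -6], [-6, -6, -5]].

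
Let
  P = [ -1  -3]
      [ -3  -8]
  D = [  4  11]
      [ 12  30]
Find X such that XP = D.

X = [[-1, -1], [6, -6]]

P is on the right of X, so right-multiply by P⁻¹: X = DP⁻¹.
det P = -1, so P⁻¹ = [[8, -3], [-3, 1]].
X = DP⁻¹ = [[4, 11], [12, 30]] · [[8, -3], [-3, 1]] = [[-1, -1], [6, -6]].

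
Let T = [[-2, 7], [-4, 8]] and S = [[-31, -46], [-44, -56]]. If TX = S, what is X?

X = [[5, 2], [-3, -6]]

Since T multiplies X on the left, X = T⁻¹S.
T has determinant 12; T⁻¹ = [[2/3, -7/12], [1/3, -1/6]].
X = T⁻¹S = [[2/3, -7/12], [1/3, -1/6]] · [[-31, -46], [-44, -56]] = [[5, 2], [-3, -6]].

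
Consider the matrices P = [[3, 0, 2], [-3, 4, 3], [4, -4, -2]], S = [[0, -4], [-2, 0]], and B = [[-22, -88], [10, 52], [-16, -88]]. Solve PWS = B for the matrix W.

W = [[4, 5], [-4, 4], [5, -2]]

Left-multiply by P⁻¹ and right-multiply by S⁻¹: W = P⁻¹BS⁻¹.
det P = 4, so P⁻¹ = [[1, -2, -2], [3/2, -7/2, -15/4], [-1, 3, 3]].
S has determinant -8; S⁻¹ = [[0, -1/2], [-1/4, 0]].
P⁻¹B = [[-10, -16], [-8, 16], [4, -20]].
W = (P⁻¹B)S⁻¹ = [[4, 5], [-4, 4], [5, -2]].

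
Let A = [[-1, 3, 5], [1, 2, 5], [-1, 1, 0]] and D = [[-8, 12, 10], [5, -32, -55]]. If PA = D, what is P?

P = [[2, 0, 6], [-6, -5, -4]]

A is on the right of P, so right-multiply by A⁻¹: P = DA⁻¹.
A has determinant 5; A⁻¹ = [[-1, 1, 1], [-1, 1, 2], [3/5, -2/5, -1]].
P = DA⁻¹ = [[-8, 12, 10], [5, -32, -55]] · [[-1, 1, 1], [-1, 1, 2], [3/5, -2/5, -1]] = [[2, 0, 6], [-6, -5, -4]].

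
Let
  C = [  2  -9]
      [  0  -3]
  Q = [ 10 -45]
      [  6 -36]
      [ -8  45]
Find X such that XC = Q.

X = [[5, 0], [3, 3], [-4, -3]]

Since C sits to the right of X, X = QC⁻¹.
det C = -6; the adjugate gives C⁻¹ = [[1/2, -3/2], [0, -1/3]].
X = QC⁻¹ = [[10, -45], [6, -36], [-8, 45]] · [[1/2, -3/2], [0, -1/3]] = [[5, 0], [3, 3], [-4, -3]].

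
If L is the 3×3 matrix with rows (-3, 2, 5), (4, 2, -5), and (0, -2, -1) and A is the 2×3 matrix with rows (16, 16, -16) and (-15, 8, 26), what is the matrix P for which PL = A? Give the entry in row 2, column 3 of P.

-6

L is on the right of P, so right-multiply by L⁻¹: P = AL⁻¹.
det L = 4; the adjugate gives L⁻¹ = [[-3, -2, -5], [1, 3/4, 5/4], [-2, -3/2, -7/2]].
P = AL⁻¹ = [[16, 16, -16], [-15, 8, 26]] · [[-3, -2, -5], [1, 3/4, 5/4], [-2, -3/2, -7/2]] = [[0, 4, -4], [1, -3, -6]].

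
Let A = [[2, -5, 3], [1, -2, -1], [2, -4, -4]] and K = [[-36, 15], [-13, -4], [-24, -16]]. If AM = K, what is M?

M = [[-4, -6], [5, -3], [-1, 4]]

Since A multiplies M on the left, M = A⁻¹K.
A has determinant -2; A⁻¹ = [[-2, 16, -11/2], [-1, 7, -5/2], [0, 1, -1/2]].
M = A⁻¹K = [[-2, 16, -11/2], [-1, 7, -5/2], [0, 1, -1/2]] · [[-36, 15], [-13, -4], [-24, -16]] = [[-4, -6], [5, -3], [-1, 4]].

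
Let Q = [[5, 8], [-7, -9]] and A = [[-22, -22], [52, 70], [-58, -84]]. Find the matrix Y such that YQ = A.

Y = [[4, 6], [2, -6], [-6, 4]]

Since Q sits to the right of Y, Y = AQ⁻¹.
det Q = 11; the adjugate gives Q⁻¹ = [[-9/11, -8/11], [7/11, 5/11]].
Y = AQ⁻¹ = [[-22, -22], [52, 70], [-58, -84]] · [[-9/11, -8/11], [7/11, 5/11]] = [[4, 6], [2, -6], [-6, 4]].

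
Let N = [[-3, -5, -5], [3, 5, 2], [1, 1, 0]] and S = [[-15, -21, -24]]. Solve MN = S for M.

Right-multiplying both sides by N⁻¹ gives M = SN⁻¹.
det N = 6, so N⁻¹ = [[-1/3, -5/6, 5/2], [1/3, 5/6, -3/2], [-1/3, -1/3, 0]].
M = SN⁻¹ = [[-15, -21, -24]] · [[-1/3, -5/6, 5/2], [1/3, 5/6, -3/2], [-1/3, -1/3, 0]] = [[6, 3, -6]].

M = [[6, 3, -6]]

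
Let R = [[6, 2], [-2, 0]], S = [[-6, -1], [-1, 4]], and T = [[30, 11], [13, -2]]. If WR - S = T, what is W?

W = [[5, 3], [1, -3]]

WR = T + S = [[24, 10], [12, 2]].
Right-multiplying both sides by R⁻¹ gives W = (T + S)R⁻¹.
det R = 4; the adjugate gives R⁻¹ = [[0, -1/2], [1/2, 3/2]].
W = (T + S)R⁻¹ = [[5, 3], [1, -3]].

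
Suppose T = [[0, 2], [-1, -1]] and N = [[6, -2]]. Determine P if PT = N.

P = [[-4, -6]]

T is on the right of P, so right-multiply by T⁻¹: P = NT⁻¹.
det T = 2; the adjugate gives T⁻¹ = [[-1/2, -1], [1/2, 0]].
P = NT⁻¹ = [[6, -2]] · [[-1/2, -1], [1/2, 0]] = [[-4, -6]].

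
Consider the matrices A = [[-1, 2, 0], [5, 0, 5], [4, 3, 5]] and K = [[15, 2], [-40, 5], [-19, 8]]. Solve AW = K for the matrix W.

Since A multiplies W on the left, W = A⁻¹K.
det A = 5; the adjugate gives A⁻¹ = [[-3, -2, 2], [-1, -1, 1], [3, 11/5, -2]].
W = A⁻¹K = [[-3, -2, 2], [-1, -1, 1], [3, 11/5, -2]] · [[15, 2], [-40, 5], [-19, 8]] = [[-3, 0], [6, 1], [-5, 1]].

W = [[-3, 0], [6, 1], [-5, 1]]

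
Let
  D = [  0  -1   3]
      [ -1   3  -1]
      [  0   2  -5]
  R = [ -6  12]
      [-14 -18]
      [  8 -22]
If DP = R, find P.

P = [[0, -2], [-6, -6], [-4, 2]]

Left-multiplying both sides by D⁻¹ gives P = D⁻¹R.
det D = -1; the adjugate gives D⁻¹ = [[13, -1, 8], [5, 0, 3], [2, 0, 1]].
P = D⁻¹R = [[13, -1, 8], [5, 0, 3], [2, 0, 1]] · [[-6, 12], [-14, -18], [8, -22]] = [[0, -2], [-6, -6], [-4, 2]].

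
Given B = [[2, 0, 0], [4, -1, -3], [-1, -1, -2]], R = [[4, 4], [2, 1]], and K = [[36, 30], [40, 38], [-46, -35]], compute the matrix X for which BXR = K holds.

X = B⁻¹KR⁻¹ (apply B⁻¹ on the left and R⁻¹ on the right).
det B = -2, so B⁻¹ = [[1/2, 0, 0], [-11/2, 2, -3], [5/2, -1, 1]].
det R = -4; the adjugate gives R⁻¹ = [[-1/4, 1], [1/2, -1]].
B⁻¹K = [[18, 15], [20, 16], [4, 2]].
X = (B⁻¹K)R⁻¹ = [[3, 3], [3, 4], [0, 2]].

X = [[3, 3], [3, 4], [0, 2]]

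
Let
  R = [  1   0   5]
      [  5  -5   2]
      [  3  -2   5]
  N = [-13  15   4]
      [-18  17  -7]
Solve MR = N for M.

Since R sits to the right of M, M = NR⁻¹.
R has determinant 4; R⁻¹ = [[-21/4, -5/2, 25/4], [-19/4, -5/2, 23/4], [5/4, 1/2, -5/4]].
M = NR⁻¹ = [[-13, 15, 4], [-18, 17, -7]] · [[-21/4, -5/2, 25/4], [-19/4, -5/2, 23/4], [5/4, 1/2, -5/4]] = [[2, -3, 0], [5, -1, -6]].

M = [[2, -3, 0], [5, -1, -6]]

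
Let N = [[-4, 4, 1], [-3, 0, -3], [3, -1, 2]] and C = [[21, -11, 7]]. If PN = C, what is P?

P = [[-3, -4, -1]]

N is on the right of P, so right-multiply by N⁻¹: P = CN⁻¹.
det N = 3; the adjugate gives N⁻¹ = [[-1, -3, -4], [-1, -11/3, -5], [1, 8/3, 4]].
P = CN⁻¹ = [[21, -11, 7]] · [[-1, -3, -4], [-1, -11/3, -5], [1, 8/3, 4]] = [[-3, -4, -1]].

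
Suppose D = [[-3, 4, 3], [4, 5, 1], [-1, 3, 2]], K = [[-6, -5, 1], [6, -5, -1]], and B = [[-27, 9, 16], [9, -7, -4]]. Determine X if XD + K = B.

X = [[3, -2, 4], [2, 1, -5]]

XD = B − K = [[-21, 14, 15], [3, -2, -3]].
Since D sits to the right of X, X = (B − K)D⁻¹.
det D = -6, so D⁻¹ = [[-7/6, -1/6, 11/6], [3/2, 1/2, -5/2], [-17/6, -5/6, 31/6]].
X = (B − K)D⁻¹ = [[3, -2, 4], [2, 1, -5]].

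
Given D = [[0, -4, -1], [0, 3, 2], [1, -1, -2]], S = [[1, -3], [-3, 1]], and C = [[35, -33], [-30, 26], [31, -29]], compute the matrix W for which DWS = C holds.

W = [[5, -4], [-2, 2], [0, 1]]

Isolating W: multiply by D⁻¹ from the left and S⁻¹ from the right, so W = D⁻¹CS⁻¹.
det D = -5, so D⁻¹ = [[4/5, 7/5, 1], [-2/5, -1/5, 0], [3/5, 4/5, 0]].
det S = -8, so S⁻¹ = [[-1/8, -3/8], [-3/8, -1/8]].
D⁻¹C = [[17, -19], [-8, 8], [-3, 1]].
W = (D⁻¹C)S⁻¹ = [[5, -4], [-2, 2], [0, 1]].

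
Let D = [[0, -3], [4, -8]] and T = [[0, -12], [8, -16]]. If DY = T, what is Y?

Since D multiplies Y on the left, Y = D⁻¹T.
det D = 12; the adjugate gives D⁻¹ = [[-2/3, 1/4], [-1/3, 0]].
Y = D⁻¹T = [[-2/3, 1/4], [-1/3, 0]] · [[0, -12], [8, -16]] = [[2, 4], [0, 4]].

Y = [[2, 4], [0, 4]]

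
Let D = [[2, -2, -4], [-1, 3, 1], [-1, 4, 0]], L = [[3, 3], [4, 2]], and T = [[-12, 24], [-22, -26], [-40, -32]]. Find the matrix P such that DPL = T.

P = [[0, 0], [-2, -1], [-4, 5]]

P = D⁻¹TL⁻¹ (apply D⁻¹ on the left and L⁻¹ on the right).
det D = -2, so D⁻¹ = [[2, 8, -5], [1/2, 2, -1], [1/2, 3, -2]].
det L = -6, so L⁻¹ = [[-1/3, 1/2], [2/3, -1/2]].
D⁻¹T = [[0, 0], [-10, -8], [8, -2]].
P = (D⁻¹T)L⁻¹ = [[0, 0], [-2, -1], [-4, 5]].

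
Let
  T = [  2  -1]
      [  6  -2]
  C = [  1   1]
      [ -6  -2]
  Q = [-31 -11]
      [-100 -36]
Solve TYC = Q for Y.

Y = [[-1, 3], [-1, 1]]

Y = T⁻¹QC⁻¹ (apply T⁻¹ on the left and C⁻¹ on the right).
det T = 2, so T⁻¹ = [[-1, 1/2], [-3, 1]].
det C = 4, so C⁻¹ = [[-1/2, -1/4], [3/2, 1/4]].
T⁻¹Q = [[-19, -7], [-7, -3]].
Y = (T⁻¹Q)C⁻¹ = [[-1, 3], [-1, 1]].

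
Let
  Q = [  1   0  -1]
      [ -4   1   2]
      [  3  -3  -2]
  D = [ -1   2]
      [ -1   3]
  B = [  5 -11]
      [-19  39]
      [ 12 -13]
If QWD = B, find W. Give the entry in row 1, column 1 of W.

W = Q⁻¹BD⁻¹ (apply Q⁻¹ on the left and D⁻¹ on the right).
det Q = -5; the adjugate gives Q⁻¹ = [[-4/5, -3/5, -1/5], [2/5, -1/5, -2/5], [-9/5, -3/5, -1/5]].
det D = -1, so D⁻¹ = [[-3, 2], [-1, 1]].
Q⁻¹B = [[5, -12], [1, -7], [0, -1]].
W = (Q⁻¹B)D⁻¹ = [[-3, -2], [4, -5], [1, -1]].

-3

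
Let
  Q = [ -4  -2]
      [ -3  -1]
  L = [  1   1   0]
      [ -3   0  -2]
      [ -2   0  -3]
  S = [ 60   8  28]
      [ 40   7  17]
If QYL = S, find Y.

Isolating Y: multiply by Q⁻¹ from the left and L⁻¹ from the right, so Y = Q⁻¹SL⁻¹.
Q has determinant -2; Q⁻¹ = [[1/2, -1], [-3/2, 2]].
det L = -5; the adjugate gives L⁻¹ = [[0, -3/5, 2/5], [1, 3/5, -2/5], [0, 2/5, -3/5]].
Q⁻¹S = [[-10, -3, -3], [-10, 2, -8]].
Y = (Q⁻¹S)L⁻¹ = [[-3, 3, -1], [2, 4, 0]].

Y = [[-3, 3, -1], [2, 4, 0]]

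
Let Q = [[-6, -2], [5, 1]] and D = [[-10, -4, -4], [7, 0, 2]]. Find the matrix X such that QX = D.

Q is on the left of X, so left-multiply by Q⁻¹: X = Q⁻¹D.
det Q = 4; the adjugate gives Q⁻¹ = [[1/4, 1/2], [-5/4, -3/2]].
X = Q⁻¹D = [[1/4, 1/2], [-5/4, -3/2]] · [[-10, -4, -4], [7, 0, 2]] = [[1, -1, 0], [2, 5, 2]].

X = [[1, -1, 0], [2, 5, 2]]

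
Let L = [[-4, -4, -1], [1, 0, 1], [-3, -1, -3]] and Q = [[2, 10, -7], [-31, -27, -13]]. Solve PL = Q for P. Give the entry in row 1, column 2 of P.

L is on the right of P, so right-multiply by L⁻¹: P = QL⁻¹.
det L = -3; the adjugate gives L⁻¹ = [[-1/3, 11/3, 4/3], [0, -3, -1], [1/3, -8/3, -4/3]].
P = QL⁻¹ = [[2, 10, -7], [-31, -27, -13]] · [[-1/3, 11/3, 4/3], [0, -3, -1], [1/3, -8/3, -4/3]] = [[-3, -4, 2], [6, 2, 3]].

-4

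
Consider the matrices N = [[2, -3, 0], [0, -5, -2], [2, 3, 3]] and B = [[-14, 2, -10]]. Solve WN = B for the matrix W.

Since N sits to the right of W, W = BN⁻¹.
det N = -6, so N⁻¹ = [[3/2, -3/2, -1], [2/3, -1, -2/3], [-5/3, 2, 5/3]].
W = BN⁻¹ = [[-14, 2, -10]] · [[3/2, -3/2, -1], [2/3, -1, -2/3], [-5/3, 2, 5/3]] = [[-3, -1, -4]].

W = [[-3, -1, -4]]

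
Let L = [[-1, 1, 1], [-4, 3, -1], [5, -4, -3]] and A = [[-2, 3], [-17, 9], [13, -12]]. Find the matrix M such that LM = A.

M = [[3, 0], [-1, 3], [2, 0]]

Since L multiplies M on the left, M = L⁻¹A.
L has determinant -3; L⁻¹ = [[13/3, 1/3, 4/3], [17/3, 2/3, 5/3], [-1/3, -1/3, -1/3]].
M = L⁻¹A = [[13/3, 1/3, 4/3], [17/3, 2/3, 5/3], [-1/3, -1/3, -1/3]] · [[-2, 3], [-17, 9], [13, -12]] = [[3, 0], [-1, 3], [2, 0]].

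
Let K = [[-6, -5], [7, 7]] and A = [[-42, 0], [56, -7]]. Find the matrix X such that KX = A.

K is on the left of X, so left-multiply by K⁻¹: X = K⁻¹A.
K has determinant -7; K⁻¹ = [[-1, -5/7], [1, 6/7]].
X = K⁻¹A = [[-1, -5/7], [1, 6/7]] · [[-42, 0], [56, -7]] = [[2, 5], [6, -6]].

X = [[2, 5], [6, -6]]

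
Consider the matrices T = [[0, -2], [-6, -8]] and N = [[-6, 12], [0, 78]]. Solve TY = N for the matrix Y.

Y = [[-4, -5], [3, -6]]

T is on the left of Y, so left-multiply by T⁻¹: Y = T⁻¹N.
det T = -12; the adjugate gives T⁻¹ = [[2/3, -1/6], [-1/2, 0]].
Y = T⁻¹N = [[2/3, -1/6], [-1/2, 0]] · [[-6, 12], [0, 78]] = [[-4, -5], [3, -6]].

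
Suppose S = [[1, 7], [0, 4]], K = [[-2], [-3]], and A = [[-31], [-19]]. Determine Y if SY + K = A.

Y = [[-1], [-4]]

SY = A − K = [[-29], [-16]].
Left-multiplying both sides by S⁻¹ gives Y = S⁻¹(A − K).
S has determinant 4; S⁻¹ = [[1, -7/4], [0, 1/4]].
Y = S⁻¹(A − K) = [[-1], [-4]].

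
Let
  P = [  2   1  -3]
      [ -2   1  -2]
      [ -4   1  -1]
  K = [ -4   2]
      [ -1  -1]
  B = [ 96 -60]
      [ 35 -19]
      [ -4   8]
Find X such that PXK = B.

X = [[-3, 1], [-5, -3], [5, -3]]

Isolating X: multiply by P⁻¹ from the left and K⁻¹ from the right, so X = P⁻¹BK⁻¹.
P has determinant 2; P⁻¹ = [[1/2, -1, 1/2], [3, -7, 5], [1, -3, 2]].
det K = 6, so K⁻¹ = [[-1/6, -1/3], [1/6, -2/3]].
P⁻¹B = [[11, -7], [23, -7], [-17, 13]].
X = (P⁻¹B)K⁻¹ = [[-3, 1], [-5, -3], [5, -3]].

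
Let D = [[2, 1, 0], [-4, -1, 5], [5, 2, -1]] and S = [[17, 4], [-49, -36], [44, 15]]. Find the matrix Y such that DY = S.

Y = [[6, 1], [5, 2], [-4, -6]]

D is on the left of Y, so left-multiply by D⁻¹: Y = D⁻¹S.
det D = 3, so D⁻¹ = [[-3, 1/3, 5/3], [7, -2/3, -10/3], [-1, 1/3, 2/3]].
Y = D⁻¹S = [[-3, 1/3, 5/3], [7, -2/3, -10/3], [-1, 1/3, 2/3]] · [[17, 4], [-49, -36], [44, 15]] = [[6, 1], [5, 2], [-4, -6]].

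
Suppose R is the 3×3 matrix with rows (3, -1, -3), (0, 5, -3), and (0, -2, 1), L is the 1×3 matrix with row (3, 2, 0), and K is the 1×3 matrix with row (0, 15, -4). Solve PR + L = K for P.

P = [[-1, 2, -1]]

PR = K − L = [[-3, 13, -4]].
R is on the right of P, so right-multiply by R⁻¹: P = (K − L)R⁻¹.
det R = -3, so R⁻¹ = [[1/3, -7/3, -6], [0, -1, -3], [0, -2, -5]].
P = (K − L)R⁻¹ = [[-1, 2, -1]].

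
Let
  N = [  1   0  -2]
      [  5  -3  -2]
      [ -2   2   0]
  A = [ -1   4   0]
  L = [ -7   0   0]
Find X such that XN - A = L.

X = [[4, -4, -4]]

XN = L + A = [[-8, 4, 0]].
Right-multiplying both sides by N⁻¹ gives X = (L + A)N⁻¹.
N has determinant -4; N⁻¹ = [[-1, 1, 3/2], [-1, 1, 2], [-1, 1/2, 3/4]].
X = (L + A)N⁻¹ = [[4, -4, -4]].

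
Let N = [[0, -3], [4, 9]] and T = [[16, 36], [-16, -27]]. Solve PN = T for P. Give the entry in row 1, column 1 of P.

0

Right-multiplying both sides by N⁻¹ gives P = TN⁻¹.
det N = 12, so N⁻¹ = [[3/4, 1/4], [-1/3, 0]].
P = TN⁻¹ = [[16, 36], [-16, -27]] · [[3/4, 1/4], [-1/3, 0]] = [[0, 4], [-3, -4]].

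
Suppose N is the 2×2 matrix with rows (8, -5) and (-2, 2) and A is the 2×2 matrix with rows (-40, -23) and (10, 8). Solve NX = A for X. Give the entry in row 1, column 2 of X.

-1

Left-multiplying both sides by N⁻¹ gives X = N⁻¹A.
N has determinant 6; N⁻¹ = [[1/3, 5/6], [1/3, 4/3]].
X = N⁻¹A = [[1/3, 5/6], [1/3, 4/3]] · [[-40, -23], [10, 8]] = [[-5, -1], [0, 3]].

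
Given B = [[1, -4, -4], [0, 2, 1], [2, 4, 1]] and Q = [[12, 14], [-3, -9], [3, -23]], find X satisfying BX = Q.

B is on the left of X, so left-multiply by B⁻¹: X = B⁻¹Q.
det B = 6, so B⁻¹ = [[-1/3, -2, 2/3], [1/3, 3/2, -1/6], [-2/3, -2, 1/3]].
X = B⁻¹Q = [[-1/3, -2, 2/3], [1/3, 3/2, -1/6], [-2/3, -2, 1/3]] · [[12, 14], [-3, -9], [3, -23]] = [[4, -2], [-1, -5], [-1, 1]].

X = [[4, -2], [-1, -5], [-1, 1]]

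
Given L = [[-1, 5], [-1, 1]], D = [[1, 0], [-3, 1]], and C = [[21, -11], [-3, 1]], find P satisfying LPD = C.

P = [[-3, -4], [-3, -3]]

P = L⁻¹CD⁻¹ (apply L⁻¹ on the left and D⁻¹ on the right).
det L = 4, so L⁻¹ = [[1/4, -5/4], [1/4, -1/4]].
det D = 1; the adjugate gives D⁻¹ = [[1, 0], [3, 1]].
L⁻¹C = [[9, -4], [6, -3]].
P = (L⁻¹C)D⁻¹ = [[-3, -4], [-3, -3]].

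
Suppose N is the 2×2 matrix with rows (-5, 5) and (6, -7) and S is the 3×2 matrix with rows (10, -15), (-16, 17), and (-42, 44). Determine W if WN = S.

W = [[4, 5], [2, -1], [6, -2]]

Since N sits to the right of W, W = SN⁻¹.
det N = 5; the adjugate gives N⁻¹ = [[-7/5, -1], [-6/5, -1]].
W = SN⁻¹ = [[10, -15], [-16, 17], [-42, 44]] · [[-7/5, -1], [-6/5, -1]] = [[4, 5], [2, -1], [6, -2]].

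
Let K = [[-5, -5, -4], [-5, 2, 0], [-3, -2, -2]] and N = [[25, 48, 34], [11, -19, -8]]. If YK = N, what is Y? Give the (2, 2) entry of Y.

Since K sits to the right of Y, Y = NK⁻¹.
K has determinant 6; K⁻¹ = [[-2/3, -1/3, 4/3], [-5/3, -1/3, 10/3], [8/3, 5/6, -35/6]].
Y = NK⁻¹ = [[25, 48, 34], [11, -19, -8]] · [[-2/3, -1/3, 4/3], [-5/3, -1/3, 10/3], [8/3, 5/6, -35/6]] = [[-6, 4, -5], [3, -4, -2]].

-4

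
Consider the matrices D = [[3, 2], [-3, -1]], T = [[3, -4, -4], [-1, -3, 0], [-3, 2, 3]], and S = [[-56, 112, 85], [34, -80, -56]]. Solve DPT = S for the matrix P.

Left-multiply by D⁻¹ and right-multiply by T⁻¹: P = D⁻¹ST⁻¹.
det D = 3, so D⁻¹ = [[-1/3, -2/3], [1, 1]].
det T = 5, so T⁻¹ = [[-9/5, 4/5, -12/5], [3/5, -3/5, 4/5], [-11/5, 6/5, -13/5]].
D⁻¹S = [[-4, 16, 9], [-22, 32, 29]].
P = (D⁻¹S)T⁻¹ = [[-3, -2, -1], [-5, -2, 3]].

P = [[-3, -2, -1], [-5, -2, 3]]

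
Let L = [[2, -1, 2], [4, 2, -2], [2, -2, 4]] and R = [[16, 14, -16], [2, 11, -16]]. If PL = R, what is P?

Since L sits to the right of P, P = RL⁻¹.
det L = 4, so L⁻¹ = [[1, 0, -1/2], [-5, 1, 3], [-3, 1/2, 2]].
P = RL⁻¹ = [[16, 14, -16], [2, 11, -16]] · [[1, 0, -1/2], [-5, 1, 3], [-3, 1/2, 2]] = [[-6, 6, 2], [-5, 3, 0]].

P = [[-6, 6, 2], [-5, 3, 0]]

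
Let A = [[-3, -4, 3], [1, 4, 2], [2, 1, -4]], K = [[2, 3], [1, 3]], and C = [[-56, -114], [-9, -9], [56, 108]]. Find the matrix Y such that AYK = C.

Y = A⁻¹CK⁻¹ (apply A⁻¹ on the left and K⁻¹ on the right).
A has determinant 1; A⁻¹ = [[-18, -13, -20], [8, 6, 9], [-7, -5, -8]].
det K = 3; the adjugate gives K⁻¹ = [[1, -1], [-1/3, 2/3]].
A⁻¹C = [[5, 9], [2, 6], [-11, -21]].
Y = (A⁻¹C)K⁻¹ = [[2, 1], [0, 2], [-4, -3]].

Y = [[2, 1], [0, 2], [-4, -3]]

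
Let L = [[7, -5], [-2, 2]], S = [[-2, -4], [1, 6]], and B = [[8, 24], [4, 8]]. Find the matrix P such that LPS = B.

Left-multiply by L⁻¹ and right-multiply by S⁻¹: P = L⁻¹BS⁻¹.
L has determinant 4; L⁻¹ = [[1/2, 5/4], [1/2, 7/4]].
S has determinant -8; S⁻¹ = [[-3/4, -1/2], [1/8, 1/4]].
L⁻¹B = [[9, 22], [11, 26]].
P = (L⁻¹B)S⁻¹ = [[-4, 1], [-5, 1]].

P = [[-4, 1], [-5, 1]]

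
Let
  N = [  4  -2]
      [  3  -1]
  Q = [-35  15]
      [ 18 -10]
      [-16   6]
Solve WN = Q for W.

Right-multiplying both sides by N⁻¹ gives W = QN⁻¹.
N has determinant 2; N⁻¹ = [[-1/2, 1], [-3/2, 2]].
W = QN⁻¹ = [[-35, 15], [18, -10], [-16, 6]] · [[-1/2, 1], [-3/2, 2]] = [[-5, -5], [6, -2], [-1, -4]].

W = [[-5, -5], [6, -2], [-1, -4]]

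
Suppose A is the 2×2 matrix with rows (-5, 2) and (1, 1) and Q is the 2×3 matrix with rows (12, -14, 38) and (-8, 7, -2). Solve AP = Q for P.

P = [[-4, 4, -6], [-4, 3, 4]]

Since A multiplies P on the left, P = A⁻¹Q.
A has determinant -7; A⁻¹ = [[-1/7, 2/7], [1/7, 5/7]].
P = A⁻¹Q = [[-1/7, 2/7], [1/7, 5/7]] · [[12, -14, 38], [-8, 7, -2]] = [[-4, 4, -6], [-4, 3, 4]].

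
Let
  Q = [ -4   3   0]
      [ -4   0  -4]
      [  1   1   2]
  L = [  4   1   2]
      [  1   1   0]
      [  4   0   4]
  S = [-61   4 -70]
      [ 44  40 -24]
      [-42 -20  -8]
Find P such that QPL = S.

P = Q⁻¹SL⁻¹ (apply Q⁻¹ on the left and L⁻¹ on the right).
Q has determinant -4; Q⁻¹ = [[-1, 3/2, 3], [-1, 2, 4], [1, -7/4, -3]].
L has determinant 4; L⁻¹ = [[1, -1, -1/2], [-1, 2, 1/2], [-1, 1, 3/4]].
Q⁻¹S = [[1, -4, 10], [-19, -4, -10], [-12, -6, -4]].
P = (Q⁻¹S)L⁻¹ = [[-5, 1, 5], [-5, 1, 0], [-2, -4, 0]].

P = [[-5, 1, 5], [-5, 1, 0], [-2, -4, 0]]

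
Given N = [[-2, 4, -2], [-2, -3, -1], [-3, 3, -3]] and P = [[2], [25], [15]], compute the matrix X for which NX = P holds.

Since N multiplies X on the left, X = N⁻¹P.
det N = -6; the adjugate gives N⁻¹ = [[-2, -1, 5/3], [1/2, 0, -1/3], [5/2, 1, -7/3]].
X = N⁻¹P = [[-2, -1, 5/3], [1/2, 0, -1/3], [5/2, 1, -7/3]] · [[2], [25], [15]] = [[-4], [-4], [-5]].

X = [[-4], [-4], [-5]]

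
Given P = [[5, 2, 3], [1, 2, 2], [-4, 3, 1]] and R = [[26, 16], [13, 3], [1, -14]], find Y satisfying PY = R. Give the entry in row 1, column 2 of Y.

3

Left-multiplying both sides by P⁻¹ gives Y = P⁻¹R.
det P = -5; the adjugate gives P⁻¹ = [[4/5, -7/5, 2/5], [9/5, -17/5, 7/5], [-11/5, 23/5, -8/5]].
Y = P⁻¹R = [[4/5, -7/5, 2/5], [9/5, -17/5, 7/5], [-11/5, 23/5, -8/5]] · [[26, 16], [13, 3], [1, -14]] = [[3, 3], [4, -1], [1, 1]].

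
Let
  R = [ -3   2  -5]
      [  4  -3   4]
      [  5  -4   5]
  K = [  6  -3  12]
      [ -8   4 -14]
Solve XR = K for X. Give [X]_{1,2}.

R is on the right of X, so right-multiply by R⁻¹: X = KR⁻¹.
det R = 2; the adjugate gives R⁻¹ = [[1/2, 5, -7/2], [0, 5, -4], [-1/2, -1, 1/2]].
X = KR⁻¹ = [[6, -3, 12], [-8, 4, -14]] · [[1/2, 5, -7/2], [0, 5, -4], [-1/2, -1, 1/2]] = [[-3, 3, -3], [3, -6, 5]].

3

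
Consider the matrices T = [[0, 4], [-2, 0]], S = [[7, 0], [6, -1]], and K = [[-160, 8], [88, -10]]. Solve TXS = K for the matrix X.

X = [[-2, -5], [-4, -2]]

X = T⁻¹KS⁻¹ (apply T⁻¹ on the left and S⁻¹ on the right).
det T = 8; the adjugate gives T⁻¹ = [[0, -1/2], [1/4, 0]].
det S = -7, so S⁻¹ = [[1/7, 0], [6/7, -1]].
T⁻¹K = [[-44, 5], [-40, 2]].
X = (T⁻¹K)S⁻¹ = [[-2, -5], [-4, -2]].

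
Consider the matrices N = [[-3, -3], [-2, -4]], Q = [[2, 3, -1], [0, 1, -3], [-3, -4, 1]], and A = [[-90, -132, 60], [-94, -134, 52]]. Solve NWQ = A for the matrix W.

W = N⁻¹AQ⁻¹ (apply N⁻¹ on the left and Q⁻¹ on the right).
det N = 6, so N⁻¹ = [[-2/3, 1/2], [1/3, -1/2]].
det Q = 2; the adjugate gives Q⁻¹ = [[-11/2, 1/2, -4], [9/2, -1/2, 3], [3/2, -1/2, 1]].
N⁻¹A = [[13, 21, -14], [17, 23, -6]].
W = (N⁻¹A)Q⁻¹ = [[2, 3, -3], [1, 0, -5]].

W = [[2, 3, -3], [1, 0, -5]]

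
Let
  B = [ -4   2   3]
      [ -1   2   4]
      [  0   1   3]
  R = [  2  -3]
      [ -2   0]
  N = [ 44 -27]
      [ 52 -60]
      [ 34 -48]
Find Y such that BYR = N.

Y = [[2, 2], [1, -4], [5, 1]]

Isolating Y: multiply by B⁻¹ from the left and R⁻¹ from the right, so Y = B⁻¹NR⁻¹.
det B = -5; the adjugate gives B⁻¹ = [[-2/5, 3/5, -2/5], [-3/5, 12/5, -13/5], [1/5, -4/5, 6/5]].
det R = -6, so R⁻¹ = [[0, -1/2], [-1/3, -1/3]].
B⁻¹N = [[0, -6], [10, -3], [8, -15]].
Y = (B⁻¹N)R⁻¹ = [[2, 2], [1, -4], [5, 1]].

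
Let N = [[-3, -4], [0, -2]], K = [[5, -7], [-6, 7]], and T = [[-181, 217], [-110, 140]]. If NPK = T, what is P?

P = [[-5, -2], [5, -5]]

Isolating P: multiply by N⁻¹ from the left and K⁻¹ from the right, so P = N⁻¹TK⁻¹.
N has determinant 6; N⁻¹ = [[-1/3, 2/3], [0, -1/2]].
K has determinant -7; K⁻¹ = [[-1, -1], [-6/7, -5/7]].
N⁻¹T = [[-13, 21], [55, -70]].
P = (N⁻¹T)K⁻¹ = [[-5, -2], [5, -5]].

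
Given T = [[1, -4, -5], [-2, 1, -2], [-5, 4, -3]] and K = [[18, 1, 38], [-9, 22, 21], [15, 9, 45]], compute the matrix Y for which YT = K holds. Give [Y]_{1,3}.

Right-multiplying both sides by T⁻¹ gives Y = KT⁻¹.
det T = 4; the adjugate gives T⁻¹ = [[5/4, -8, 13/4], [1, -7, 3], [-3/4, 4, -7/4]].
Y = KT⁻¹ = [[18, 1, 38], [-9, 22, 21], [15, 9, 45]] · [[5/4, -8, 13/4], [1, -7, 3], [-3/4, 4, -7/4]] = [[-5, 1, -5], [-5, 2, 0], [-6, -3, -3]].

-5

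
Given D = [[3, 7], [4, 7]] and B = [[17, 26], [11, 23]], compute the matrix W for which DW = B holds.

W = [[-6, -3], [5, 5]]

D is on the left of W, so left-multiply by D⁻¹: W = D⁻¹B.
D has determinant -7; D⁻¹ = [[-1, 1], [4/7, -3/7]].
W = D⁻¹B = [[-1, 1], [4/7, -3/7]] · [[17, 26], [11, 23]] = [[-6, -3], [5, 5]].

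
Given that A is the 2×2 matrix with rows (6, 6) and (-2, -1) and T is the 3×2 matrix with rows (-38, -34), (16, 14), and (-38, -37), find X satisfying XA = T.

X = [[-5, 4], [2, -2], [-6, 1]]

Since A sits to the right of X, X = TA⁻¹.
det A = 6, so A⁻¹ = [[-1/6, -1], [1/3, 1]].
X = TA⁻¹ = [[-38, -34], [16, 14], [-38, -37]] · [[-1/6, -1], [1/3, 1]] = [[-5, 4], [2, -2], [-6, 1]].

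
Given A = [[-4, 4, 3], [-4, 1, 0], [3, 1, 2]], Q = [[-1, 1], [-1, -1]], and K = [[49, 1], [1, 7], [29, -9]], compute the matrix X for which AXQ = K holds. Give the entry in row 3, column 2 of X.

Isolating X: multiply by A⁻¹ from the left and Q⁻¹ from the right, so X = A⁻¹KQ⁻¹.
det A = 3; the adjugate gives A⁻¹ = [[2/3, -5/3, -1], [8/3, -17/3, -4], [-7/3, 16/3, 4]].
det Q = 2, so Q⁻¹ = [[-1/2, -1/2], [1/2, -1/2]].
A⁻¹K = [[2, -2], [9, -1], [7, -1]].
X = (A⁻¹K)Q⁻¹ = [[-2, 0], [-5, -4], [-4, -3]].

-3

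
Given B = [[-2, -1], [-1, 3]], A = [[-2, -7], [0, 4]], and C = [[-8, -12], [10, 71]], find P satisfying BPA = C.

P = [[-1, -3], [-2, 2]]

Isolating P: multiply by B⁻¹ from the left and A⁻¹ from the right, so P = B⁻¹CA⁻¹.
det B = -7; the adjugate gives B⁻¹ = [[-3/7, -1/7], [-1/7, 2/7]].
det A = -8; the adjugate gives A⁻¹ = [[-1/2, -7/8], [0, 1/4]].
B⁻¹C = [[2, -5], [4, 22]].
P = (B⁻¹C)A⁻¹ = [[-1, -3], [-2, 2]].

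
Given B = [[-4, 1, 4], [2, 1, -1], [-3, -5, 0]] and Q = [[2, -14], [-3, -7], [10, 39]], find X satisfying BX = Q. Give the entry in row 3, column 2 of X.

-5

Since B multiplies X on the left, X = B⁻¹Q.
det B = -5; the adjugate gives B⁻¹ = [[1, 4, 1], [-3/5, -12/5, -4/5], [7/5, 23/5, 6/5]].
X = B⁻¹Q = [[1, 4, 1], [-3/5, -12/5, -4/5], [7/5, 23/5, 6/5]] · [[2, -14], [-3, -7], [10, 39]] = [[0, -3], [-2, -6], [1, -5]].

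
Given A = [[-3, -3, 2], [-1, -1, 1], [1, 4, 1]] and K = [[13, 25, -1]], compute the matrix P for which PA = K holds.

Since A sits to the right of P, P = KA⁻¹.
A has determinant 3; A⁻¹ = [[-5/3, 11/3, -1/3], [2/3, -5/3, 1/3], [-1, 3, 0]].
P = KA⁻¹ = [[13, 25, -1]] · [[-5/3, 11/3, -1/3], [2/3, -5/3, 1/3], [-1, 3, 0]] = [[-4, 3, 4]].

P = [[-4, 3, 4]]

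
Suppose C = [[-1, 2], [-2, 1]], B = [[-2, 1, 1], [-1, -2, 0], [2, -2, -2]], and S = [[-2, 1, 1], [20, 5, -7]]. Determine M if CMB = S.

Isolating M: multiply by C⁻¹ from the left and B⁻¹ from the right, so M = C⁻¹SB⁻¹.
det C = 3; the adjugate gives C⁻¹ = [[1/3, -2/3], [2/3, -1/3]].
det B = -4; the adjugate gives B⁻¹ = [[-1, 0, -1/2], [1/2, -1/2, 1/4], [-3/2, 1/2, -5/4]].
C⁻¹S = [[-14, -3, 5], [-8, -1, 3]].
M = (C⁻¹S)B⁻¹ = [[5, 4, 0], [3, 2, 0]].

M = [[5, 4, 0], [3, 2, 0]]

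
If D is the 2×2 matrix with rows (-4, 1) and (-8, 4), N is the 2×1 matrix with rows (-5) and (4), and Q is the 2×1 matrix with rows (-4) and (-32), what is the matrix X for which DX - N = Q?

X = [[1], [-5]]

DX = Q + N = [[-9], [-28]].
D is on the left of X, so left-multiply by D⁻¹: X = D⁻¹(Q + N).
det D = -8, so D⁻¹ = [[-1/2, 1/8], [-1, 1/2]].
X = D⁻¹(Q + N) = [[1], [-5]].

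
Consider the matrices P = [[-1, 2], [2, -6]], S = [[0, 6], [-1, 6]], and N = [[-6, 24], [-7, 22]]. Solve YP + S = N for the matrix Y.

Y = [[0, -3], [2, -2]]

YP = N − S = [[-6, 18], [-6, 16]].
Since P sits to the right of Y, Y = (N − S)P⁻¹.
P has determinant 2; P⁻¹ = [[-3, -1], [-1, -1/2]].
Y = (N − S)P⁻¹ = [[0, -3], [2, -2]].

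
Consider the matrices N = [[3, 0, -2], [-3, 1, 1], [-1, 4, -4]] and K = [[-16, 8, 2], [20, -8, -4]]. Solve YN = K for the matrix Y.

Y = [[-1, 4, 1], [6, 0, -2]]

Right-multiplying both sides by N⁻¹ gives Y = KN⁻¹.
det N = -2, so N⁻¹ = [[4, 4, -1], [13/2, 7, -3/2], [11/2, 6, -3/2]].
Y = KN⁻¹ = [[-16, 8, 2], [20, -8, -4]] · [[4, 4, -1], [13/2, 7, -3/2], [11/2, 6, -3/2]] = [[-1, 4, 1], [6, 0, -2]].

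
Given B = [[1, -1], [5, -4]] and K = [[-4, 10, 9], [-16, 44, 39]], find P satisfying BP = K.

P = [[0, 4, 3], [4, -6, -6]]

Since B multiplies P on the left, P = B⁻¹K.
det B = 1; the adjugate gives B⁻¹ = [[-4, 1], [-5, 1]].
P = B⁻¹K = [[-4, 1], [-5, 1]] · [[-4, 10, 9], [-16, 44, 39]] = [[0, 4, 3], [4, -6, -6]].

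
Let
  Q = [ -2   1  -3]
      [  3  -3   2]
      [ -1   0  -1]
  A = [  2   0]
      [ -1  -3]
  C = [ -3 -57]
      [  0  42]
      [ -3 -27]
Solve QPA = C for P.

P = [[-1, -5], [0, -3], [-2, -4]]

Left-multiply by Q⁻¹ and right-multiply by A⁻¹: P = Q⁻¹CA⁻¹.
Q has determinant 4; Q⁻¹ = [[3/4, 1/4, -7/4], [1/4, -1/4, -5/4], [-3/4, -1/4, 3/4]].
A has determinant -6; A⁻¹ = [[1/2, 0], [-1/6, -1/3]].
Q⁻¹C = [[3, 15], [3, 9], [0, 12]].
P = (Q⁻¹C)A⁻¹ = [[-1, -5], [0, -3], [-2, -4]].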